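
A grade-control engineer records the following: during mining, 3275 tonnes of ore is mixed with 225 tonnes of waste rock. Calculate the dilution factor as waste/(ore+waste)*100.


Total material = ore + waste
= 3275 + 225 = 3500 tonnes
Dilution = waste / total * 100
= 225 / 3500 * 100
= 0.06428571429 * 100
= 6.4286%

6.4286%


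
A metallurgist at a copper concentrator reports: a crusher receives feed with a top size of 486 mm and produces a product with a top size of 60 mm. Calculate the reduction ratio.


8.1

Reduction ratio = feed size / product size
= 486 / 60
= 8.1


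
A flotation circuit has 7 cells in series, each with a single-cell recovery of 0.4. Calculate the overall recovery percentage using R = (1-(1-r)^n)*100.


Complement of single-cell recovery:
1 - r = 1 - 0.4 = 0.6
Raise to power n:
(1 - r)^7 = 0.6^7 = 0.0279936
Overall recovery:
R = (1 - 0.0279936) * 100
= 97.2006%

97.2006%


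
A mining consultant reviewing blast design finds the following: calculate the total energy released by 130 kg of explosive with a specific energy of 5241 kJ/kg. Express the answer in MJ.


681.33 MJ

Energy = mass * specific_energy / 1000
= 130 * 5241 / 1000
= 681330 / 1000
= 681.33 MJ


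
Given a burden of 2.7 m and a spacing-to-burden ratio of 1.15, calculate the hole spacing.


3.105 m

Spacing = burden * ratio
= 2.7 * 1.15
= 3.105 m


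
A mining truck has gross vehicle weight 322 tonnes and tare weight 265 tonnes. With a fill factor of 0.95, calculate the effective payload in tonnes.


Maximum payload = gross - tare
= 322 - 265 = 57 tonnes
Effective payload = max payload * fill factor
= 57 * 0.95
= 54.15 tonnes

54.15 tonnes


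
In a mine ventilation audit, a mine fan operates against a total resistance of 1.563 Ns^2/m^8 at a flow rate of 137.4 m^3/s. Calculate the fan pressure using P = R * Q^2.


29507.5019 Pa

Compute Q^2:
Q^2 = 137.4^2 = 18878.76
Compute pressure:
P = R * Q^2 = 1.563 * 18878.76
= 29507.5019 Pa


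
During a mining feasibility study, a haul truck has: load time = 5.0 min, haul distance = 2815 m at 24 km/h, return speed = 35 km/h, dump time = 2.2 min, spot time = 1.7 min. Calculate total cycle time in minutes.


Convert haul speed to m/min: 24 * 1000/60 = 400 m/min
Haul time = 2815 / 400 = 7.0375 min
Convert return speed to m/min: 35 * 1000/60 = 583.3333333 m/min
Return time = 2815 / 583.3333333 = 4.825714286 min
Total cycle time:
= 5.0 + 7.0375 + 2.2 + 4.825714286 + 1.7
= 20.7632 min

20.7632 min


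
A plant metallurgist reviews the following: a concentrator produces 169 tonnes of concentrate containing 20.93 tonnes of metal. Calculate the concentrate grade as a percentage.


12.3846%

Grade = (metal in concentrate / concentrate mass) * 100
= (20.93 / 169) * 100
= 0.1238461538 * 100
= 12.3846%


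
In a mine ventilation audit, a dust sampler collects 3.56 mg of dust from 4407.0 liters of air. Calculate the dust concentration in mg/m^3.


Convert liters to m^3: 1 m^3 = 1000 L
Concentration = mass / volume * 1000
= 3.56 / 4407.0 * 1000
= 0.0008078057636 * 1000
= 0.8078 mg/m^3

0.8078 mg/m^3


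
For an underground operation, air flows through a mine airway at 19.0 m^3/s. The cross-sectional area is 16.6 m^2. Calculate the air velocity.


1.1446 m/s

Velocity = flow rate / cross-sectional area
= 19.0 / 16.6
= 1.1446 m/s


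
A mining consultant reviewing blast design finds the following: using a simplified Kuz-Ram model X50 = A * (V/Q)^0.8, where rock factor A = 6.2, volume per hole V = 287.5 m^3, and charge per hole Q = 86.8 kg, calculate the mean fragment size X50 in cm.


Compute V/Q:
V/Q = 287.5 / 86.8 = 3.312211982
Raise to the power 0.8:
(V/Q)^0.8 = 3.312211982^0.8 = 2.60672069
Multiply by A:
X50 = 6.2 * 2.60672069
= 16.1617 cm

16.1617 cm


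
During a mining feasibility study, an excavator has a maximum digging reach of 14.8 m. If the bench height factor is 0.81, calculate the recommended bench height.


11.988 m

Bench height = reach * factor
= 14.8 * 0.81
= 11.988 m


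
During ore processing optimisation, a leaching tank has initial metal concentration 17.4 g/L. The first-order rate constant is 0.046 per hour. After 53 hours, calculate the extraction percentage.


91.2665%

Compute the exponent:
-k * t = -0.046 * 53 = -2.438
Remaining concentration:
C = 17.4 * exp(-2.438)
= 17.4 * 0.0873353476
= 1.519635048 g/L
Extracted = 17.4 - 1.519635048 = 15.88036495 g/L
Extraction % = 15.88036495 / 17.4 * 100
= 91.2665%


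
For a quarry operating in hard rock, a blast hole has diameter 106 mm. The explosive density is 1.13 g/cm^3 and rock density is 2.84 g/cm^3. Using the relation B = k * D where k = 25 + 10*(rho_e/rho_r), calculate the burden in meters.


3.0718 m

First, compute k:
rho_e / rho_r = 1.13 / 2.84 = 0.3978873239
k = 25 + 10 * 0.3978873239 = 28.97887324
Then, compute burden:
B = k * D / 1000 = 28.97887324 * 106 / 1000
= 3071.760563 / 1000
= 3.0718 m


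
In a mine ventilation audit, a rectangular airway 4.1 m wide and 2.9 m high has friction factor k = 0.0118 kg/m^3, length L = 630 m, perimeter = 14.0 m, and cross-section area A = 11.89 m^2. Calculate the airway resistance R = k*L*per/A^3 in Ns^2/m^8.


Compute the numerator:
k * L * per = 0.0118 * 630 * 14.0
= 104.076
Compute the denominator:
A^3 = 11.89^3 = 1680.914269
Resistance:
R = 104.076 / 1680.914269
= 0.0619 Ns^2/m^8

0.0619 Ns^2/m^8


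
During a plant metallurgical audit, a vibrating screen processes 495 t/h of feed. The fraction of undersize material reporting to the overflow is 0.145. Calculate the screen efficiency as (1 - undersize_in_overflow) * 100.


Screen efficiency = (1 - fraction of undersize in overflow) * 100
= (1 - 0.145) * 100
= 0.855 * 100
= 85.5%

85.5%


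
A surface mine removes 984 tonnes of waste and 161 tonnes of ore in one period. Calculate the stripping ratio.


6.1118

Stripping ratio = waste tonnage / ore tonnage
= 984 / 161
= 6.1118


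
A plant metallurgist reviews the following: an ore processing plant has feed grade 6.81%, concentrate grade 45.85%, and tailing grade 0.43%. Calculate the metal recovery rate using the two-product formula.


Using the two-product formula:
R = 100 * c * (f - t) / (f * (c - t))
Numerator = 100 * 45.85 * (6.81 - 0.43)
= 100 * 45.85 * 6.38
= 29252.3
Denominator = 6.81 * (45.85 - 0.43)
= 6.81 * 45.42
= 309.3102
R = 29252.3 / 309.3102
= 94.5727%

94.5727%


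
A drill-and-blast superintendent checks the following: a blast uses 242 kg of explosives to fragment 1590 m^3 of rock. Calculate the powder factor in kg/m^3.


Powder factor = explosive mass / rock volume
= 242 / 1590
= 0.1522 kg/m^3

0.1522 kg/m^3


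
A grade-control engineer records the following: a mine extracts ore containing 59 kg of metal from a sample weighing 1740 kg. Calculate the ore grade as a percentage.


Ore grade = (metal mass / ore mass) * 100
= (59 / 1740) * 100
= 0.03390804598 * 100
= 3.3908%

3.3908%


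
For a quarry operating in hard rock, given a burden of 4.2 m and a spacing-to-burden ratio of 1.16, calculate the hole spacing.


4.872 m

Spacing = burden * ratio
= 4.2 * 1.16
= 4.872 m


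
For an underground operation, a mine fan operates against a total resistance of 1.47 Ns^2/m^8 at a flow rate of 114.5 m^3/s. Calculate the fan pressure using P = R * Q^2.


Compute Q^2:
Q^2 = 114.5^2 = 13110.25
Compute pressure:
P = R * Q^2 = 1.47 * 13110.25
= 19272.0675 Pa

19272.0675 Pa


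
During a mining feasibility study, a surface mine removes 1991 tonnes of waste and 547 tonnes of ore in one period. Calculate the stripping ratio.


Stripping ratio = waste tonnage / ore tonnage
= 1991 / 547
= 3.6399

3.6399


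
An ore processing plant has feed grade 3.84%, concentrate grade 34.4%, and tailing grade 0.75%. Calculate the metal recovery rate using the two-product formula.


82.2623%

Using the two-product formula:
R = 100 * c * (f - t) / (f * (c - t))
Numerator = 100 * 34.4 * (3.84 - 0.75)
= 100 * 34.4 * 3.09
= 10629.6
Denominator = 3.84 * (34.4 - 0.75)
= 3.84 * 33.65
= 129.216
R = 10629.6 / 129.216
= 82.2623%


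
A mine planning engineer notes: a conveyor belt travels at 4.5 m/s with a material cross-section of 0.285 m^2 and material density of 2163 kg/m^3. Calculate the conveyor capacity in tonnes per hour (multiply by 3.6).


Volumetric flow = speed * area
= 4.5 * 0.285 = 1.2825 m^3/s
Mass flow = volumetric * density
= 1.2825 * 2163 = 2774.0475 kg/s
Convert to t/h: multiply by 3.6
Capacity = 2774.0475 * 3.6
= 9986.571 t/h

9986.571 t/h


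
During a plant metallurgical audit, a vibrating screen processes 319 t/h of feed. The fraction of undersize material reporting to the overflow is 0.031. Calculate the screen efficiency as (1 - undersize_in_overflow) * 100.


96.9%

Screen efficiency = (1 - fraction of undersize in overflow) * 100
= (1 - 0.031) * 100
= 0.969 * 100
= 96.9%


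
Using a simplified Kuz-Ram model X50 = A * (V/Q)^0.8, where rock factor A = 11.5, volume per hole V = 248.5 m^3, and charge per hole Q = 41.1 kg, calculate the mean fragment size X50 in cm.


48.5161 cm

Compute V/Q:
V/Q = 248.5 / 41.1 = 6.04622871
Raise to the power 0.8:
(V/Q)^0.8 = 6.04622871^0.8 = 4.218787562
Multiply by A:
X50 = 11.5 * 4.218787562
= 48.5161 cm


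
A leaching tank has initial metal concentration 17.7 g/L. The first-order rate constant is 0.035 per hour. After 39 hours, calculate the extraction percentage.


74.4619%

Compute the exponent:
-k * t = -0.035 * 39 = -1.365
Remaining concentration:
C = 17.7 * exp(-1.365)
= 17.7 * 0.255380676
= 4.520237965 g/L
Extracted = 17.7 - 4.520237965 = 13.17976204 g/L
Extraction % = 13.17976204 / 17.7 * 100
= 74.4619%


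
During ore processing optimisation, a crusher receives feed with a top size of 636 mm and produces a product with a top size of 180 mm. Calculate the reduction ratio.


Reduction ratio = feed size / product size
= 636 / 180
= 3.5333

3.5333


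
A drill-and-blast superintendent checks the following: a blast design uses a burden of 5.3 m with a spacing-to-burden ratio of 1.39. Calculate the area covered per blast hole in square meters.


First, find the spacing:
Spacing = burden * ratio = 5.3 * 1.39
= 7.367 m
Then, calculate the area:
Area = burden * spacing = 5.3 * 7.367
= 39.0451 m^2

39.0451 m^2


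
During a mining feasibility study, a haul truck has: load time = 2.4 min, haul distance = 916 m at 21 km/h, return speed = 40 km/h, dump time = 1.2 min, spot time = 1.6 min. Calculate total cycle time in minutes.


9.1911 min

Convert haul speed to m/min: 21 * 1000/60 = 350 m/min
Haul time = 916 / 350 = 2.617142857 min
Convert return speed to m/min: 40 * 1000/60 = 666.6666667 m/min
Return time = 916 / 666.6666667 = 1.374 min
Total cycle time:
= 2.4 + 2.617142857 + 1.2 + 1.374 + 1.6
= 9.1911 min


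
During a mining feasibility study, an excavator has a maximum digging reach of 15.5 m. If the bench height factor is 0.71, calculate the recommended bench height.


11.005 m

Bench height = reach * factor
= 15.5 * 0.71
= 11.005 m


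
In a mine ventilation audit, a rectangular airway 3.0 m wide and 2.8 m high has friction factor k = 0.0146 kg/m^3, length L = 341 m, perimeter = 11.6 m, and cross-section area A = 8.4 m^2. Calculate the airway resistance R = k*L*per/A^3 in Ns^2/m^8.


Compute the numerator:
k * L * per = 0.0146 * 341 * 11.6
= 57.75176
Compute the denominator:
A^3 = 8.4^3 = 592.704
Resistance:
R = 57.75176 / 592.704
= 0.0974 Ns^2/m^8

0.0974 Ns^2/m^8


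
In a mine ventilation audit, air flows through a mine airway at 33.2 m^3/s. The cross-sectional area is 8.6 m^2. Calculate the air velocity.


Velocity = flow rate / cross-sectional area
= 33.2 / 8.6
= 3.8605 m/s

3.8605 m/s


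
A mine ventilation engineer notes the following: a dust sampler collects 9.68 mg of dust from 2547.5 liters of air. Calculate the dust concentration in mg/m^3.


Convert liters to m^3: 1 m^3 = 1000 L
Concentration = mass / volume * 1000
= 9.68 / 2547.5 * 1000
= 0.003799803729 * 1000
= 3.7998 mg/m^3

3.7998 mg/m^3


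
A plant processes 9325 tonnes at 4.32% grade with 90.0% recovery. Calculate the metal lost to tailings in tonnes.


40.284 tonnes

Total metal in feed:
= 9325 * 4.32 / 100 = 402.84 tonnes
Metal recovered:
= 402.84 * 90.0 / 100 = 362.556 tonnes
Metal lost to tailings:
= 402.84 - 362.556
= 40.284 tonnes


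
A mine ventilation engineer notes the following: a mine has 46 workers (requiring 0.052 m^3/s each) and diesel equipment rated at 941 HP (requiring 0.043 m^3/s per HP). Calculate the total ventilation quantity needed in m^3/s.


42.855 m^3/s

Airflow for workers:
Q_people = 46 * 0.052 = 2.392 m^3/s
Airflow for diesel equipment:
Q_diesel = 941 * 0.043 = 40.463 m^3/s
Total ventilation:
Q_total = 2.392 + 40.463
= 42.855 m^3/s


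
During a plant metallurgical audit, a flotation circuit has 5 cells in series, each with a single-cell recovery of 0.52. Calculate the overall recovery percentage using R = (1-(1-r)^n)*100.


Complement of single-cell recovery:
1 - r = 1 - 0.52 = 0.48
Raise to power n:
(1 - r)^5 = 0.48^5 = 0.0254803968
Overall recovery:
R = (1 - 0.0254803968) * 100
= 97.452%

97.452%


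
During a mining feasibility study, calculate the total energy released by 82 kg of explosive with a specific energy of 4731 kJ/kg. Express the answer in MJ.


Energy = mass * specific_energy / 1000
= 82 * 4731 / 1000
= 387942 / 1000
= 387.942 MJ

387.942 MJ


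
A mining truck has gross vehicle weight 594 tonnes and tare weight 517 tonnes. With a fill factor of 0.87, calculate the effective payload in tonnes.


66.99 tonnes

Maximum payload = gross - tare
= 594 - 517 = 77 tonnes
Effective payload = max payload * fill factor
= 77 * 0.87
= 66.99 tonnes


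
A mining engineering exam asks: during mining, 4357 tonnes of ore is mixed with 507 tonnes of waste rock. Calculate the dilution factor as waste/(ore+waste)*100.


Total material = ore + waste
= 4357 + 507 = 4864 tonnes
Dilution = waste / total * 100
= 507 / 4864 * 100
= 0.1042351974 * 100
= 10.4235%

10.4235%


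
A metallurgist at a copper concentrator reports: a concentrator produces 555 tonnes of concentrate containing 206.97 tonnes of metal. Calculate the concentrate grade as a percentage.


Grade = (metal in concentrate / concentrate mass) * 100
= (206.97 / 555) * 100
= 0.3729189189 * 100
= 37.2919%

37.2919%


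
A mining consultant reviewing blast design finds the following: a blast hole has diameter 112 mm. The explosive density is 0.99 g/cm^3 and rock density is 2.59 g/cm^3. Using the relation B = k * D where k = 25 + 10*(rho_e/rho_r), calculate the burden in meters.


First, compute k:
rho_e / rho_r = 0.99 / 2.59 = 0.3822393822
k = 25 + 10 * 0.3822393822 = 28.82239382
Then, compute burden:
B = k * D / 1000 = 28.82239382 * 112 / 1000
= 3228.108108 / 1000
= 3.2281 m

3.2281 m


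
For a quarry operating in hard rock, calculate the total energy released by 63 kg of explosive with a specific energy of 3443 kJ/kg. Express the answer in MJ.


216.909 MJ

Energy = mass * specific_energy / 1000
= 63 * 3443 / 1000
= 216909 / 1000
= 216.909 MJ


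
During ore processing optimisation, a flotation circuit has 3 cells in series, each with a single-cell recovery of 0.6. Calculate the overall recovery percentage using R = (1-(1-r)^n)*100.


Complement of single-cell recovery:
1 - r = 1 - 0.6 = 0.4
Raise to power n:
(1 - r)^3 = 0.4^3 = 0.064
Overall recovery:
R = (1 - 0.064) * 100
= 93.6%

93.6%


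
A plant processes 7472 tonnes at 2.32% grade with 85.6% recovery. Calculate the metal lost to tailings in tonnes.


24.9625 tonnes

Total metal in feed:
= 7472 * 2.32 / 100 = 173.3504 tonnes
Metal recovered:
= 173.3504 * 85.6 / 100 = 148.3879424 tonnes
Metal lost to tailings:
= 173.3504 - 148.3879424
= 24.9625 tonnes


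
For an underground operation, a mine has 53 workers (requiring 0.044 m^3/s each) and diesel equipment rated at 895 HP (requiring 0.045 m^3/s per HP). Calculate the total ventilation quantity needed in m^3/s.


42.607 m^3/s

Airflow for workers:
Q_people = 53 * 0.044 = 2.332 m^3/s
Airflow for diesel equipment:
Q_diesel = 895 * 0.045 = 40.275 m^3/s
Total ventilation:
Q_total = 2.332 + 40.275
= 42.607 m^3/s


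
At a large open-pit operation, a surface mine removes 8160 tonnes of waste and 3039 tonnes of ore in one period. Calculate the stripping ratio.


2.6851

Stripping ratio = waste tonnage / ore tonnage
= 8160 / 3039
= 2.6851


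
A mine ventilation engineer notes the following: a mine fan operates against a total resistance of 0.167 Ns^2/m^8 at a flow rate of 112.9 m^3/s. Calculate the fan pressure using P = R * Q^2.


Compute Q^2:
Q^2 = 112.9^2 = 12746.41
Compute pressure:
P = R * Q^2 = 0.167 * 12746.41
= 2128.6505 Pa

2128.6505 Pa


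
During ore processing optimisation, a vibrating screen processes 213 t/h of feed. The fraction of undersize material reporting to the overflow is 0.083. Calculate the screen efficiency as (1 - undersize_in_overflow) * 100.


Screen efficiency = (1 - fraction of undersize in overflow) * 100
= (1 - 0.083) * 100
= 0.917 * 100
= 91.7%

91.7%


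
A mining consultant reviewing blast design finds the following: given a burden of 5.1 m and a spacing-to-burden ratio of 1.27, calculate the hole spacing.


6.477 m

Spacing = burden * ratio
= 5.1 * 1.27
= 6.477 m


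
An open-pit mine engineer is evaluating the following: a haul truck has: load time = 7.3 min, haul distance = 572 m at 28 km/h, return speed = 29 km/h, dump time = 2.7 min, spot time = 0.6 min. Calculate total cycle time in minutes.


13.0092 min

Convert haul speed to m/min: 28 * 1000/60 = 466.6666667 m/min
Haul time = 572 / 466.6666667 = 1.225714286 min
Convert return speed to m/min: 29 * 1000/60 = 483.3333333 m/min
Return time = 572 / 483.3333333 = 1.183448276 min
Total cycle time:
= 7.3 + 1.225714286 + 2.7 + 1.183448276 + 0.6
= 13.0092 min


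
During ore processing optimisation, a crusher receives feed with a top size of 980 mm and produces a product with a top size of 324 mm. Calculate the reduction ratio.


3.0247

Reduction ratio = feed size / product size
= 980 / 324
= 3.0247


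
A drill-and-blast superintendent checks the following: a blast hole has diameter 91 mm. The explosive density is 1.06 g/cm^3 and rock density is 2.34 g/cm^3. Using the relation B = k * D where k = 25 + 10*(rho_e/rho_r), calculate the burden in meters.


First, compute k:
rho_e / rho_r = 1.06 / 2.34 = 0.452991453
k = 25 + 10 * 0.452991453 = 29.52991453
Then, compute burden:
B = k * D / 1000 = 29.52991453 * 91 / 1000
= 2687.222222 / 1000
= 2.6872 m

2.6872 m


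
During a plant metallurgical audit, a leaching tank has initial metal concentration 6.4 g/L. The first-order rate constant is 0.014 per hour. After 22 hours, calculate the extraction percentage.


26.5085%

Compute the exponent:
-k * t = -0.014 * 22 = -0.308
Remaining concentration:
C = 6.4 * exp(-0.308)
= 6.4 * 0.734915318
= 4.703458035 g/L
Extracted = 6.4 - 4.703458035 = 1.696541965 g/L
Extraction % = 1.696541965 / 6.4 * 100
= 26.5085%


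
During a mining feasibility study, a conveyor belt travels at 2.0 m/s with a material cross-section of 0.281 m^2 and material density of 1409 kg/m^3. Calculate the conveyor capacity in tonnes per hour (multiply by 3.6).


Volumetric flow = speed * area
= 2.0 * 0.281 = 0.562 m^3/s
Mass flow = volumetric * density
= 0.562 * 1409 = 791.858 kg/s
Convert to t/h: multiply by 3.6
Capacity = 791.858 * 3.6
= 2850.6888 t/h

2850.6888 t/h


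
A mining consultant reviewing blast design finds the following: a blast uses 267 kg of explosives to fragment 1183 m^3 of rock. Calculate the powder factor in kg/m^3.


0.2257 kg/m^3

Powder factor = explosive mass / rock volume
= 267 / 1183
= 0.2257 kg/m^3


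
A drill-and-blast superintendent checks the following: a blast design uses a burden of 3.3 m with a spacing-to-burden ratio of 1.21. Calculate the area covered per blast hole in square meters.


13.1769 m^2

First, find the spacing:
Spacing = burden * ratio = 3.3 * 1.21
= 3.993 m
Then, calculate the area:
Area = burden * spacing = 3.3 * 3.993
= 13.1769 m^2


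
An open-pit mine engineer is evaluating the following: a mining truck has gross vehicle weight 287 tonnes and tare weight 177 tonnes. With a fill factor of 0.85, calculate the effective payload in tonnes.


93.5 tonnes

Maximum payload = gross - tare
= 287 - 177 = 110 tonnes
Effective payload = max payload * fill factor
= 110 * 0.85
= 93.5 tonnes


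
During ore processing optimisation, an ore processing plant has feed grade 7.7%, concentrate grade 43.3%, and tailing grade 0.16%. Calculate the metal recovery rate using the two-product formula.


Using the two-product formula:
R = 100 * c * (f - t) / (f * (c - t))
Numerator = 100 * 43.3 * (7.7 - 0.16)
= 100 * 43.3 * 7.54
= 32648.2
Denominator = 7.7 * (43.3 - 0.16)
= 7.7 * 43.14
= 332.178
R = 32648.2 / 332.178
= 98.2853%

98.2853%


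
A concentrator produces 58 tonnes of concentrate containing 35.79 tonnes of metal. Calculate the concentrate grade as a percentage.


61.7069%

Grade = (metal in concentrate / concentrate mass) * 100
= (35.79 / 58) * 100
= 0.6170689655 * 100
= 61.7069%


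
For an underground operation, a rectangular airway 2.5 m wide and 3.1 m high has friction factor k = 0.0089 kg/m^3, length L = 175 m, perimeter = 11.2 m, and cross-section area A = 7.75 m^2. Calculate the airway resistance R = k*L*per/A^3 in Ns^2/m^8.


Compute the numerator:
k * L * per = 0.0089 * 175 * 11.2
= 17.444
Compute the denominator:
A^3 = 7.75^3 = 465.484375
Resistance:
R = 17.444 / 465.484375
= 0.0375 Ns^2/m^8

0.0375 Ns^2/m^8


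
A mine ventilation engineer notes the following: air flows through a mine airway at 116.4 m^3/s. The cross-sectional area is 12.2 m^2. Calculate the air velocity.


Velocity = flow rate / cross-sectional area
= 116.4 / 12.2
= 9.541 m/s

9.541 m/s


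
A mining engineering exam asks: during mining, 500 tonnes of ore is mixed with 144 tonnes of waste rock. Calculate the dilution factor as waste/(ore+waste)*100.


Total material = ore + waste
= 500 + 144 = 644 tonnes
Dilution = waste / total * 100
= 144 / 644 * 100
= 0.2236024845 * 100
= 22.3602%

22.3602%


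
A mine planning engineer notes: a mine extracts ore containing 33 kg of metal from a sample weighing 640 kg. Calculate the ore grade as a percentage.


5.1563%

Ore grade = (metal mass / ore mass) * 100
= (33 / 640) * 100
= 0.0515625 * 100
= 5.1563%


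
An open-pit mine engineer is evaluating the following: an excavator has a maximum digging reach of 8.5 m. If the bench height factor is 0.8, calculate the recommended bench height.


Bench height = reach * factor
= 8.5 * 0.8
= 6.8 m

6.8 m


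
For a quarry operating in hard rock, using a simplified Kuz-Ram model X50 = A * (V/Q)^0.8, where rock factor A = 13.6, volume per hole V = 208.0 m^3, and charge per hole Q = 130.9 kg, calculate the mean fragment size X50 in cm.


19.6987 cm

Compute V/Q:
V/Q = 208.0 / 130.9 = 1.588999236
Raise to the power 0.8:
(V/Q)^0.8 = 1.588999236^0.8 = 1.4484348
Multiply by A:
X50 = 13.6 * 1.4484348
= 19.6987 cm


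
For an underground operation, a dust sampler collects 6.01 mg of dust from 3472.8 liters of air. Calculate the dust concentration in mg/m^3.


Convert liters to m^3: 1 m^3 = 1000 L
Concentration = mass / volume * 1000
= 6.01 / 3472.8 * 1000
= 0.001730592029 * 1000
= 1.7306 mg/m^3

1.7306 mg/m^3


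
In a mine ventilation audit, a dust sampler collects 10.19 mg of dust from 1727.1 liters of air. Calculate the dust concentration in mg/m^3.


5.9001 mg/m^3

Convert liters to m^3: 1 m^3 = 1000 L
Concentration = mass / volume * 1000
= 10.19 / 1727.1 * 1000
= 0.005900063691 * 1000
= 5.9001 mg/m^3


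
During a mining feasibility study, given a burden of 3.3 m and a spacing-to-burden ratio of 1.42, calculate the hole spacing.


4.686 m

Spacing = burden * ratio
= 3.3 * 1.42
= 4.686 m


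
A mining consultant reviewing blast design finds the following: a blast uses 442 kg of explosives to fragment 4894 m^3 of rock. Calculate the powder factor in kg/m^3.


Powder factor = explosive mass / rock volume
= 442 / 4894
= 0.0903 kg/m^3

0.0903 kg/m^3


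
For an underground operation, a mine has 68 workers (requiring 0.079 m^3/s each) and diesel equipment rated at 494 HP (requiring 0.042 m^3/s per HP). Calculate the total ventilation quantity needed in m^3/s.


Airflow for workers:
Q_people = 68 * 0.079 = 5.372 m^3/s
Airflow for diesel equipment:
Q_diesel = 494 * 0.042 = 20.748 m^3/s
Total ventilation:
Q_total = 5.372 + 20.748
= 26.12 m^3/s

26.12 m^3/s


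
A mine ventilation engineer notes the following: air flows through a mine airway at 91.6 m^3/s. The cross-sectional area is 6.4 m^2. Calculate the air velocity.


14.3125 m/s

Velocity = flow rate / cross-sectional area
= 91.6 / 6.4
= 14.3125 m/s


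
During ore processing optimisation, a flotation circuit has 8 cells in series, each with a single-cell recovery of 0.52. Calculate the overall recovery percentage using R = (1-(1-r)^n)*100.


99.7182%

Complement of single-cell recovery:
1 - r = 1 - 0.52 = 0.48
Raise to power n:
(1 - r)^8 = 0.48^8 = 0.002817928043
Overall recovery:
R = (1 - 0.002817928043) * 100
= 99.7182%


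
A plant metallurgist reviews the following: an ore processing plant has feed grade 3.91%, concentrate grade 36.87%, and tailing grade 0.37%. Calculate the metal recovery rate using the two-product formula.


91.4549%

Using the two-product formula:
R = 100 * c * (f - t) / (f * (c - t))
Numerator = 100 * 36.87 * (3.91 - 0.37)
= 100 * 36.87 * 3.54
= 13051.98
Denominator = 3.91 * (36.87 - 0.37)
= 3.91 * 36.5
= 142.715
R = 13051.98 / 142.715
= 91.4549%


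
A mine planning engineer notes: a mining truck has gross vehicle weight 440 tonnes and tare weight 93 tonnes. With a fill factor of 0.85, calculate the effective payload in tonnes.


Maximum payload = gross - tare
= 440 - 93 = 347 tonnes
Effective payload = max payload * fill factor
= 347 * 0.85
= 294.95 tonnes

294.95 tonnes


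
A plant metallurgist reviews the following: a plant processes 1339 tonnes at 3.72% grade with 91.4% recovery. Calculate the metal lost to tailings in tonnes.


4.2837 tonnes

Total metal in feed:
= 1339 * 3.72 / 100 = 49.8108 tonnes
Metal recovered:
= 49.8108 * 91.4 / 100 = 45.5270712 tonnes
Metal lost to tailings:
= 49.8108 - 45.5270712
= 4.2837 tonnes


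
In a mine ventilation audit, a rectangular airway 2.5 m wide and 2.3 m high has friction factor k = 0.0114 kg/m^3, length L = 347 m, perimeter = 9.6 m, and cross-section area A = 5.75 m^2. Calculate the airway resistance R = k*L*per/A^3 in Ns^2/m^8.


0.1998 Ns^2/m^8

Compute the numerator:
k * L * per = 0.0114 * 347 * 9.6
= 37.97568
Compute the denominator:
A^3 = 5.75^3 = 190.109375
Resistance:
R = 37.97568 / 190.109375
= 0.1998 Ns^2/m^8


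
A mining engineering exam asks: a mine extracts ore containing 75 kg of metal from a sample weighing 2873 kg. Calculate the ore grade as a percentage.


Ore grade = (metal mass / ore mass) * 100
= (75 / 2873) * 100
= 0.0261051166 * 100
= 2.6105%

2.6105%


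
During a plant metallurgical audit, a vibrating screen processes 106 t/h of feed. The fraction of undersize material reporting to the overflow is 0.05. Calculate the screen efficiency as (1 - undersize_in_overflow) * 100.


95.0%

Screen efficiency = (1 - fraction of undersize in overflow) * 100
= (1 - 0.05) * 100
= 0.95 * 100
= 95.0%


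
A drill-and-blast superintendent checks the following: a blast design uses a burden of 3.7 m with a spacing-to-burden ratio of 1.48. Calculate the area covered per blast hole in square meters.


20.2612 m^2

First, find the spacing:
Spacing = burden * ratio = 3.7 * 1.48
= 5.476 m
Then, calculate the area:
Area = burden * spacing = 3.7 * 5.476
= 20.2612 m^2


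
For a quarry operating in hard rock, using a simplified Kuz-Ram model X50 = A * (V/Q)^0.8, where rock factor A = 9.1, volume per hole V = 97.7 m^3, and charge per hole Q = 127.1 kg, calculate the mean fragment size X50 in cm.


7.3729 cm

Compute V/Q:
V/Q = 97.7 / 127.1 = 0.768686074
Raise to the power 0.8:
(V/Q)^0.8 = 0.768686074^0.8 = 0.8102130062
Multiply by A:
X50 = 9.1 * 0.8102130062
= 7.3729 cm


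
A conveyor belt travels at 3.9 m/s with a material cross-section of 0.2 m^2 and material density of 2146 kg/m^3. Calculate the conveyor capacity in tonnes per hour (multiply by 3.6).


6025.968 t/h

Volumetric flow = speed * area
= 3.9 * 0.2 = 0.78 m^3/s
Mass flow = volumetric * density
= 0.78 * 2146 = 1673.88 kg/s
Convert to t/h: multiply by 3.6
Capacity = 1673.88 * 3.6
= 6025.968 t/h


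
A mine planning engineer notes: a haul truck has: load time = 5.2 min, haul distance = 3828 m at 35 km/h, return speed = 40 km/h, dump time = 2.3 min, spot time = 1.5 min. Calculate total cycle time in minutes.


Convert haul speed to m/min: 35 * 1000/60 = 583.3333333 m/min
Haul time = 3828 / 583.3333333 = 6.562285714 min
Convert return speed to m/min: 40 * 1000/60 = 666.6666667 m/min
Return time = 3828 / 666.6666667 = 5.742 min
Total cycle time:
= 5.2 + 6.562285714 + 2.3 + 5.742 + 1.5
= 21.3043 min

21.3043 min


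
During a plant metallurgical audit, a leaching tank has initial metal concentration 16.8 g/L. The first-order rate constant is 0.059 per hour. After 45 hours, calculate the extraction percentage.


92.9701%

Compute the exponent:
-k * t = -0.059 * 45 = -2.655
Remaining concentration:
C = 16.8 * exp(-2.655)
= 16.8 * 0.07029883867
= 1.18102049 g/L
Extracted = 16.8 - 1.18102049 = 15.61897951 g/L
Extraction % = 15.61897951 / 16.8 * 100
= 92.9701%


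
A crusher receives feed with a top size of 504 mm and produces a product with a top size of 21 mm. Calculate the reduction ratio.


24.0

Reduction ratio = feed size / product size
= 504 / 21
= 24.0


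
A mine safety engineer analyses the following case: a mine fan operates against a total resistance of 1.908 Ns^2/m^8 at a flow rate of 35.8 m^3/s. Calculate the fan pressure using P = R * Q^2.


Compute Q^2:
Q^2 = 35.8^2 = 1281.64
Compute pressure:
P = R * Q^2 = 1.908 * 1281.64
= 2445.3691 Pa

2445.3691 Pa


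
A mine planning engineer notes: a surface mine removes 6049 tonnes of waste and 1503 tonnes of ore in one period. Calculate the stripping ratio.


Stripping ratio = waste tonnage / ore tonnage
= 6049 / 1503
= 4.0246

4.0246


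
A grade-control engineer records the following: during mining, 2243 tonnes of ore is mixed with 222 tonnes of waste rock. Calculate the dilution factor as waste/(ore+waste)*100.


Total material = ore + waste
= 2243 + 222 = 2465 tonnes
Dilution = waste / total * 100
= 222 / 2465 * 100
= 0.09006085193 * 100
= 9.0061%

9.0061%


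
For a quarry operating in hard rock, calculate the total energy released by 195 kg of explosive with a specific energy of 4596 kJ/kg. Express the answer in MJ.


896.22 MJ

Energy = mass * specific_energy / 1000
= 195 * 4596 / 1000
= 896220 / 1000
= 896.22 MJ


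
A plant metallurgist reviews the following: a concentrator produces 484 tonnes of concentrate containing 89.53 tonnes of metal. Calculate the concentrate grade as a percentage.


18.4979%

Grade = (metal in concentrate / concentrate mass) * 100
= (89.53 / 484) * 100
= 0.1849793388 * 100
= 18.4979%


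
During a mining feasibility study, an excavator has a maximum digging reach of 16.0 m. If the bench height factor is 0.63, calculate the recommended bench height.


10.08 m

Bench height = reach * factor
= 16.0 * 0.63
= 10.08 m


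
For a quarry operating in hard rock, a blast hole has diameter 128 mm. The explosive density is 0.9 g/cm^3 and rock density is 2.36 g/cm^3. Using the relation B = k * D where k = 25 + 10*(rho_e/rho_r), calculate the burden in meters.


First, compute k:
rho_e / rho_r = 0.9 / 2.36 = 0.3813559322
k = 25 + 10 * 0.3813559322 = 28.81355932
Then, compute burden:
B = k * D / 1000 = 28.81355932 * 128 / 1000
= 3688.135593 / 1000
= 3.6881 m

3.6881 m


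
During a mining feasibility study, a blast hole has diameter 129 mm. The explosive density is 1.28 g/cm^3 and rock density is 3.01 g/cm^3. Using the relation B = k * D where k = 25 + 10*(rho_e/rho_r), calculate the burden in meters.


3.7736 m

First, compute k:
rho_e / rho_r = 1.28 / 3.01 = 0.4252491694
k = 25 + 10 * 0.4252491694 = 29.25249169
Then, compute burden:
B = k * D / 1000 = 29.25249169 * 129 / 1000
= 3773.571429 / 1000
= 3.7736 m


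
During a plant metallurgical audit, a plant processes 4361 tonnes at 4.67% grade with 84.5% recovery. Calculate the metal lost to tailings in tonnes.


31.5671 tonnes

Total metal in feed:
= 4361 * 4.67 / 100 = 203.6587 tonnes
Metal recovered:
= 203.6587 * 84.5 / 100 = 172.0916015 tonnes
Metal lost to tailings:
= 203.6587 - 172.0916015
= 31.5671 tonnes


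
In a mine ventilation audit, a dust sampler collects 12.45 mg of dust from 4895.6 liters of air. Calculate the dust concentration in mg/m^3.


Convert liters to m^3: 1 m^3 = 1000 L
Concentration = mass / volume * 1000
= 12.45 / 4895.6 * 1000
= 0.002543099926 * 1000
= 2.5431 mg/m^3

2.5431 mg/m^3


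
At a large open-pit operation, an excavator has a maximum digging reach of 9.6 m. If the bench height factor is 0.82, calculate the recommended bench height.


Bench height = reach * factor
= 9.6 * 0.82
= 7.872 m

7.872 m


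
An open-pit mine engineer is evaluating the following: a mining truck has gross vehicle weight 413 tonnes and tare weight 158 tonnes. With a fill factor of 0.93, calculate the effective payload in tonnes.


Maximum payload = gross - tare
= 413 - 158 = 255 tonnes
Effective payload = max payload * fill factor
= 255 * 0.93
= 237.15 tonnes

237.15 tonnes


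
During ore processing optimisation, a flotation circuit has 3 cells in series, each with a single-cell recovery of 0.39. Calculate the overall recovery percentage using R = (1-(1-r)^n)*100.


Complement of single-cell recovery:
1 - r = 1 - 0.39 = 0.61
Raise to power n:
(1 - r)^3 = 0.61^3 = 0.226981
Overall recovery:
R = (1 - 0.226981) * 100
= 77.3019%

77.3019%


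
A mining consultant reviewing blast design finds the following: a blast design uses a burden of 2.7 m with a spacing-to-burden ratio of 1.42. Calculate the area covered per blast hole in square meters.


10.3518 m^2

First, find the spacing:
Spacing = burden * ratio = 2.7 * 1.42
= 3.834 m
Then, calculate the area:
Area = burden * spacing = 2.7 * 3.834
= 10.3518 m^2


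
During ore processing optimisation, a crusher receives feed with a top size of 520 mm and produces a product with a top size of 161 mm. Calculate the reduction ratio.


Reduction ratio = feed size / product size
= 520 / 161
= 3.2298

3.2298


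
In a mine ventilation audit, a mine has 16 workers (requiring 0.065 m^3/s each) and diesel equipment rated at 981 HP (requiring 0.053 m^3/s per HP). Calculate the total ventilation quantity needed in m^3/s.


Airflow for workers:
Q_people = 16 * 0.065 = 1.04 m^3/s
Airflow for diesel equipment:
Q_diesel = 981 * 0.053 = 51.993 m^3/s
Total ventilation:
Q_total = 1.04 + 51.993
= 53.033 m^3/s

53.033 m^3/s


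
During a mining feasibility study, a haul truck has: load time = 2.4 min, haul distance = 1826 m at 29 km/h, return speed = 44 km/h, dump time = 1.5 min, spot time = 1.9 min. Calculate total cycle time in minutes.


Convert haul speed to m/min: 29 * 1000/60 = 483.3333333 m/min
Haul time = 1826 / 483.3333333 = 3.777931034 min
Convert return speed to m/min: 44 * 1000/60 = 733.3333333 m/min
Return time = 1826 / 733.3333333 = 2.49 min
Total cycle time:
= 2.4 + 3.777931034 + 1.5 + 2.49 + 1.9
= 12.0679 min

12.0679 min


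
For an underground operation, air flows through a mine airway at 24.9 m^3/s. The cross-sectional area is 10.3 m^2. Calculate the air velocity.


2.4175 m/s

Velocity = flow rate / cross-sectional area
= 24.9 / 10.3
= 2.4175 m/s


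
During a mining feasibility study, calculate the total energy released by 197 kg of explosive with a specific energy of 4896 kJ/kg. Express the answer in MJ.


964.512 MJ

Energy = mass * specific_energy / 1000
= 197 * 4896 / 1000
= 964512 / 1000
= 964.512 MJ


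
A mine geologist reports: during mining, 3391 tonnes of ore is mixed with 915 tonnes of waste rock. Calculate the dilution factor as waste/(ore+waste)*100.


Total material = ore + waste
= 3391 + 915 = 4306 tonnes
Dilution = waste / total * 100
= 915 / 4306 * 100
= 0.2124941941 * 100
= 21.2494%

21.2494%


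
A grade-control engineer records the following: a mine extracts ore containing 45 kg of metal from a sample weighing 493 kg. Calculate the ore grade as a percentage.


Ore grade = (metal mass / ore mass) * 100
= (45 / 493) * 100
= 0.09127789047 * 100
= 9.1278%

9.1278%


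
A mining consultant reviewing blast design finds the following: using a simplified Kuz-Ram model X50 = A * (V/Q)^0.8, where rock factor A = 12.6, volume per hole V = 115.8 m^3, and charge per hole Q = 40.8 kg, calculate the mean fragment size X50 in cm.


29.0275 cm

Compute V/Q:
V/Q = 115.8 / 40.8 = 2.838235294
Raise to the power 0.8:
(V/Q)^0.8 = 2.838235294^0.8 = 2.30376787
Multiply by A:
X50 = 12.6 * 2.30376787
= 29.0275 cm


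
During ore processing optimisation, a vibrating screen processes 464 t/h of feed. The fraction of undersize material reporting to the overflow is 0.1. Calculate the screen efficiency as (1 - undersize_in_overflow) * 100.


Screen efficiency = (1 - fraction of undersize in overflow) * 100
= (1 - 0.1) * 100
= 0.9 * 100
= 90.0%

90.0%


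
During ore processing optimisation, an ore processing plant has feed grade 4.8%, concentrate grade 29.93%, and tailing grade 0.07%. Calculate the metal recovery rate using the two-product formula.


98.7727%

Using the two-product formula:
R = 100 * c * (f - t) / (f * (c - t))
Numerator = 100 * 29.93 * (4.8 - 0.07)
= 100 * 29.93 * 4.73
= 14156.89
Denominator = 4.8 * (29.93 - 0.07)
= 4.8 * 29.86
= 143.328
R = 14156.89 / 143.328
= 98.7727%


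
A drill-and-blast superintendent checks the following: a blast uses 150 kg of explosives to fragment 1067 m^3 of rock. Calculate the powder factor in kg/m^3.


0.1406 kg/m^3

Powder factor = explosive mass / rock volume
= 150 / 1067
= 0.1406 kg/m^3


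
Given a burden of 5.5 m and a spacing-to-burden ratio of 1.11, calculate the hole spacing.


6.105 m

Spacing = burden * ratio
= 5.5 * 1.11
= 6.105 m


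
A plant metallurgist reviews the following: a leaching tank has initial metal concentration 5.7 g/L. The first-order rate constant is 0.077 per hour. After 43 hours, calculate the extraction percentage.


96.352%

Compute the exponent:
-k * t = -0.077 * 43 = -3.311
Remaining concentration:
C = 5.7 * exp(-3.311)
= 5.7 * 0.03647967583
= 0.2079341522 g/L
Extracted = 5.7 - 0.2079341522 = 5.492065848 g/L
Extraction % = 5.492065848 / 5.7 * 100
= 96.352%


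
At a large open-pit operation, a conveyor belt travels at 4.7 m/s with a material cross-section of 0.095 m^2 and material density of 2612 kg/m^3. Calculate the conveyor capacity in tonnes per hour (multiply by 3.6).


4198.5288 t/h

Volumetric flow = speed * area
= 4.7 * 0.095 = 0.4465 m^3/s
Mass flow = volumetric * density
= 0.4465 * 2612 = 1166.258 kg/s
Convert to t/h: multiply by 3.6
Capacity = 1166.258 * 3.6
= 4198.5288 t/h


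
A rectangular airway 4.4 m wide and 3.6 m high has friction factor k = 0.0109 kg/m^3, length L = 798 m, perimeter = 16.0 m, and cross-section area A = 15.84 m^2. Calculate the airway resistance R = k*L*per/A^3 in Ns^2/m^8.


0.035 Ns^2/m^8

Compute the numerator:
k * L * per = 0.0109 * 798 * 16.0
= 139.1712
Compute the denominator:
A^3 = 15.84^3 = 3974.344704
Resistance:
R = 139.1712 / 3974.344704
= 0.035 Ns^2/m^8


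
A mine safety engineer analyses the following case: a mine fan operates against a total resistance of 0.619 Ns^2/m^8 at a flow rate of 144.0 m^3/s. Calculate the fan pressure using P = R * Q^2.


Compute Q^2:
Q^2 = 144.0^2 = 20736.0
Compute pressure:
P = R * Q^2 = 0.619 * 20736.0
= 12835.584 Pa

12835.584 Pa
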